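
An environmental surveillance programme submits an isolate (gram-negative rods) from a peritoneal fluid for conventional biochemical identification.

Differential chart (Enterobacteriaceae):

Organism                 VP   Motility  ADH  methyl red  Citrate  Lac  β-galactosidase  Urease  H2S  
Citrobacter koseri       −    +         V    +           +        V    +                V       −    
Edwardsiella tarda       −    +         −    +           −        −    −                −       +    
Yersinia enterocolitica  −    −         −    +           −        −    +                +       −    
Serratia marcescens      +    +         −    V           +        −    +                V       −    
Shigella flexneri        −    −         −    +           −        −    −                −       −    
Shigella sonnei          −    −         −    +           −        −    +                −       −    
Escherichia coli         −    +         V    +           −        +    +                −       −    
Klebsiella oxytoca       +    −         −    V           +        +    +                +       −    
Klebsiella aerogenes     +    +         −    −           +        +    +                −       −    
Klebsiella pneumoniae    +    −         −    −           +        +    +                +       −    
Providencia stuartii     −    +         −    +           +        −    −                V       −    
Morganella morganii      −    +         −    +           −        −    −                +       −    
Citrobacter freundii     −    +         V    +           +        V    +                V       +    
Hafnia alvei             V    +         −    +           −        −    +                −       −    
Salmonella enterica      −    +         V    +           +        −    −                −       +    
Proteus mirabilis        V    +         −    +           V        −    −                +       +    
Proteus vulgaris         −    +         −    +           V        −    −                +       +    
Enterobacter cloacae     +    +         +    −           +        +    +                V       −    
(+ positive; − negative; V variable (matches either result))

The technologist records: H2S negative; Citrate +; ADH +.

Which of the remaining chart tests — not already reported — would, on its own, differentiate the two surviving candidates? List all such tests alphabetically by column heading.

methyl red, VP

ADH +: excludes 13 organisms — 5 left.
H2S −: excludes Citrobacter freundii, Salmonella enterica — 3 left.
Citrate +: excludes Escherichia coli — 2 left.
Two candidates remain: Citrobacter koseri and Enterobacter cloacae.
  VP: Citrobacter koseri −, Enterobacter cloacae + — discriminates.
  Motility: + vs + — same for both, does not separate.
  methyl red: Citrobacter koseri +, Enterobacter cloacae − — discriminates.
  Lac: V vs + — variable for at least one, does not separate.
  β-galactosidase: + vs + — same for both, does not separate.
  Urease: V vs V — variable for at least one, does not separate.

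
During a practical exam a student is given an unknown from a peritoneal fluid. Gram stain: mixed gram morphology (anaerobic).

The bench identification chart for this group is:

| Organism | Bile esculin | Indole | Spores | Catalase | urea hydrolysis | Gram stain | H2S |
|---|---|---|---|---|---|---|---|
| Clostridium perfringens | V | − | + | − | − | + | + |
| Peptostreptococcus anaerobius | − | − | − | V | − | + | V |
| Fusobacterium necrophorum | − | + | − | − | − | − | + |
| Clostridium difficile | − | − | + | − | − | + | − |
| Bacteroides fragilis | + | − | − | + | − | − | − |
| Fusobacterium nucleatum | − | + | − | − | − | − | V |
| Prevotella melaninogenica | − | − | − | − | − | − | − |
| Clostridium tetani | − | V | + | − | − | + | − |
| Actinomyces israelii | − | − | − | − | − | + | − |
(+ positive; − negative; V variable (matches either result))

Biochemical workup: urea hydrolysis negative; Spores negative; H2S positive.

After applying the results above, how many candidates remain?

3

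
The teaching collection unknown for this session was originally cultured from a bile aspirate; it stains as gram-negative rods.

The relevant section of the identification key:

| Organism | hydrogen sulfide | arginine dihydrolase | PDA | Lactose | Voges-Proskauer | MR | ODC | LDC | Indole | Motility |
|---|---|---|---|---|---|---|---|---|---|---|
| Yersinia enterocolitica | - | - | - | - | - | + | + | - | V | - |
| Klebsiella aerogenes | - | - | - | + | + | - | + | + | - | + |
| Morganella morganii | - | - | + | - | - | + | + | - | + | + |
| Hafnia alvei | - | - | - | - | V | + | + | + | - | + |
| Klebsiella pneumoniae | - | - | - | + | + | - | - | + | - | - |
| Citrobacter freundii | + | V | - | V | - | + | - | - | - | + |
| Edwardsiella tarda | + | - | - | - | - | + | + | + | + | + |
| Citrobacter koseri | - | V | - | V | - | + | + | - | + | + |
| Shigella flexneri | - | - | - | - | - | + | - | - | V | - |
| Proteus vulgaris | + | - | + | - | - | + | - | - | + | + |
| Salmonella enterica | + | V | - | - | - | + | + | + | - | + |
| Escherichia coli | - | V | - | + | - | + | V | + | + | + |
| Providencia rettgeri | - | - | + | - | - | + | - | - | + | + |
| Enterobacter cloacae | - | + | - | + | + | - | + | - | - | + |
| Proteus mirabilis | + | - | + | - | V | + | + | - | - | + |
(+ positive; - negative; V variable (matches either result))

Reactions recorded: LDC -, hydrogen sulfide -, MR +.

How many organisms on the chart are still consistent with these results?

hydrogen sulfide -: excludes 5 organisms — 10 left.
MR +: excludes Klebsiella aerogenes, Klebsiella pneumoniae, Enterobacter cloacae — 7 left.
LDC -: excludes Hafnia alvei, Escherichia coli — 5 left.
Still consistent: Citrobacter koseri, Morganella morganii, Providencia rettgeri, Shigella flexneri, Yersinia enterocolitica.

5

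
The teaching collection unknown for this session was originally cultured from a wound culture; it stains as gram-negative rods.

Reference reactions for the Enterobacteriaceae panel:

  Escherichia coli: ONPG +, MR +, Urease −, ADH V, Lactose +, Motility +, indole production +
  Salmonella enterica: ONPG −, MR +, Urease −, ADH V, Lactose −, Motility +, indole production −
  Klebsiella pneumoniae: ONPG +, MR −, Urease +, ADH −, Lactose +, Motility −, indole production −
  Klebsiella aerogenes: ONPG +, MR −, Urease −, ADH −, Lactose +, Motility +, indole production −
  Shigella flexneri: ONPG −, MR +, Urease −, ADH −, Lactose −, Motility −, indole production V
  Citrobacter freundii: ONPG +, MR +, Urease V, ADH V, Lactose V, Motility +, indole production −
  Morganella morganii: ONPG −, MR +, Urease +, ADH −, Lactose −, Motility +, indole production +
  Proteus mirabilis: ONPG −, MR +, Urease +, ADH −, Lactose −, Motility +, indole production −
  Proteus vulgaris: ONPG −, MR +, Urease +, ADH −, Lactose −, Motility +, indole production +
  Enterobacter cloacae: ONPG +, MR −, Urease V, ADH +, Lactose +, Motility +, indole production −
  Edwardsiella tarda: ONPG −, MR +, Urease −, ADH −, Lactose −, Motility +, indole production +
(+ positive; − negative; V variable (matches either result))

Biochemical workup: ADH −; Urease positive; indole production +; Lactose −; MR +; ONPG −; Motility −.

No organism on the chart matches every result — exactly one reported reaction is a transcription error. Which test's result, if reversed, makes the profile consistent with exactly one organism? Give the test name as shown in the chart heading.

Urease

As reported, no row in the chart matches all 7 reactions.
Reversing Lactose → still no organism matches.
Reversing ADH → still no organism matches.
Reversing Urease (to −) → unique match: Shigella flexneri.
Reversing indole production → still no organism matches.
Reversing MR → still no organism matches.
Reversing ONPG → still no organism matches.
Reversing Motility → 2 organisms match (not unique).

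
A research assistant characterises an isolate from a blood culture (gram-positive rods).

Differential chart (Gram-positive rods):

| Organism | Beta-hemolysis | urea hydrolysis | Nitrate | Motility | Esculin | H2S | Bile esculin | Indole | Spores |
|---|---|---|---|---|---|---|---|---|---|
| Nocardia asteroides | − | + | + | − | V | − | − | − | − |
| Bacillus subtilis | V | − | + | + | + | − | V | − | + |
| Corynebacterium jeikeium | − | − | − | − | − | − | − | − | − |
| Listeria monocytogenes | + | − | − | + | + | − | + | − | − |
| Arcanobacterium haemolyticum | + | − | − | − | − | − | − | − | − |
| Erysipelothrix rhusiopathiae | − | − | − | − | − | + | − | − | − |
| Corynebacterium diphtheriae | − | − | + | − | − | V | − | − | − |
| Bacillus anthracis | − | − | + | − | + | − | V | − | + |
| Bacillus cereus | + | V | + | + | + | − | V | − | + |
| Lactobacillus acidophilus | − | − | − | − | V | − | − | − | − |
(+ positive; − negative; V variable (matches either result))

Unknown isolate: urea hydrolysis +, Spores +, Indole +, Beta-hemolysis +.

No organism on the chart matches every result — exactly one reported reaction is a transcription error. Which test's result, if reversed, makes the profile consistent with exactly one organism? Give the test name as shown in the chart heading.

Indole

As reported, no row in the chart matches all 4 reactions.
Reversing Indole (to −) → unique match: Bacillus cereus.
Reversing Spores → still no organism matches.
Reversing Beta-hemolysis → still no organism matches.
Reversing urea hydrolysis → still no organism matches.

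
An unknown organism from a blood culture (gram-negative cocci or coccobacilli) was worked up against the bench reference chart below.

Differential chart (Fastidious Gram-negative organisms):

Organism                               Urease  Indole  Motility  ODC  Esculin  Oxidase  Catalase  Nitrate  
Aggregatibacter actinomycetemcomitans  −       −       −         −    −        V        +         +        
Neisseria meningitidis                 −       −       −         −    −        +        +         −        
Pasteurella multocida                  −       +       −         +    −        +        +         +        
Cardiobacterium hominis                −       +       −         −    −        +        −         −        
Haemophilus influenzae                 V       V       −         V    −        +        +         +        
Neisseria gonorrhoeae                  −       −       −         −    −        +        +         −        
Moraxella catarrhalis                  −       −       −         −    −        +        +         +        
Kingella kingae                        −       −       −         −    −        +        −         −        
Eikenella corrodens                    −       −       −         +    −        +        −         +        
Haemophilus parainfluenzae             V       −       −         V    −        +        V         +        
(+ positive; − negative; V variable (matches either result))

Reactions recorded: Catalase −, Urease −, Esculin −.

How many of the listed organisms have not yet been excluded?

4

Urease −: all 10 remaining candidates are consistent.
Catalase −: excludes 6 organisms — 4 left.
Esculin −: all 4 remaining candidates are consistent.
Still consistent: Cardiobacterium hominis, Eikenella corrodens, Haemophilus parainfluenzae, Kingella kingae.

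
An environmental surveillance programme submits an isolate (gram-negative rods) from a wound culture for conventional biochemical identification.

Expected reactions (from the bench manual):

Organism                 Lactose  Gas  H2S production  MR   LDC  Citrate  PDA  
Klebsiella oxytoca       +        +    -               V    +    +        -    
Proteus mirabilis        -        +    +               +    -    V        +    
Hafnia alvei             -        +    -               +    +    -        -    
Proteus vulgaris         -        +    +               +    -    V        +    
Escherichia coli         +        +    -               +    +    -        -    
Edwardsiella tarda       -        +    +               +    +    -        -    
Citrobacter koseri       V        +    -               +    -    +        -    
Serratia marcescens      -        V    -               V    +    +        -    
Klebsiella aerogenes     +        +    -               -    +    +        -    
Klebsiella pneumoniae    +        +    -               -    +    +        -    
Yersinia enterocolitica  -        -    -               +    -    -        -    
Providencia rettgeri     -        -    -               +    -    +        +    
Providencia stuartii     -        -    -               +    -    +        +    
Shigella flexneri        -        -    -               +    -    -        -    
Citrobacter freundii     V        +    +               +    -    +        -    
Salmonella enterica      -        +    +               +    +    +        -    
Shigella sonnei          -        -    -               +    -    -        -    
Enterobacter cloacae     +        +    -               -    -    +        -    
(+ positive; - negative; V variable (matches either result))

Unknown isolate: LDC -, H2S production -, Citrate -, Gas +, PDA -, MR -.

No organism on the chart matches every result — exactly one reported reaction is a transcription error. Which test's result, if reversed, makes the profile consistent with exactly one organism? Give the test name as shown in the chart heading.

As reported, no row in the chart matches all 6 reactions.
Reversing LDC → still no organism matches.
Reversing Gas → still no organism matches.
Reversing PDA → still no organism matches.
Reversing H2S production → still no organism matches.
Reversing Citrate (to +) → unique match: Enterobacter cloacae.
Reversing MR → still no organism matches.

Citrate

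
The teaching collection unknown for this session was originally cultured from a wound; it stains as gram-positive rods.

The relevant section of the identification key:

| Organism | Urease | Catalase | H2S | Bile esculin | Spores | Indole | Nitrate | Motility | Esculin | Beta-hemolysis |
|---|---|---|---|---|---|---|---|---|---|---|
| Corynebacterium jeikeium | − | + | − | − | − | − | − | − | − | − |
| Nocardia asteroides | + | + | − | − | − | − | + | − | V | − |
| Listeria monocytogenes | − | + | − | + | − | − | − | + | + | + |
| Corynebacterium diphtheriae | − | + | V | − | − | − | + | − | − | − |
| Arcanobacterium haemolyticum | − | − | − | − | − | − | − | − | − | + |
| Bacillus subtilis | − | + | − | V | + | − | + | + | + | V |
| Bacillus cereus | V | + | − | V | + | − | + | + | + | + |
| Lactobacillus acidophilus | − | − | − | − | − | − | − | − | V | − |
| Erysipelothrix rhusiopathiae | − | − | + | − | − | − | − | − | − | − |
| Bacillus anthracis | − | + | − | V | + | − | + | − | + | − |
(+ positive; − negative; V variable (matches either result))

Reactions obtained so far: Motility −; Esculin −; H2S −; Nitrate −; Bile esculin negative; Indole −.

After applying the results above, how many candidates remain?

3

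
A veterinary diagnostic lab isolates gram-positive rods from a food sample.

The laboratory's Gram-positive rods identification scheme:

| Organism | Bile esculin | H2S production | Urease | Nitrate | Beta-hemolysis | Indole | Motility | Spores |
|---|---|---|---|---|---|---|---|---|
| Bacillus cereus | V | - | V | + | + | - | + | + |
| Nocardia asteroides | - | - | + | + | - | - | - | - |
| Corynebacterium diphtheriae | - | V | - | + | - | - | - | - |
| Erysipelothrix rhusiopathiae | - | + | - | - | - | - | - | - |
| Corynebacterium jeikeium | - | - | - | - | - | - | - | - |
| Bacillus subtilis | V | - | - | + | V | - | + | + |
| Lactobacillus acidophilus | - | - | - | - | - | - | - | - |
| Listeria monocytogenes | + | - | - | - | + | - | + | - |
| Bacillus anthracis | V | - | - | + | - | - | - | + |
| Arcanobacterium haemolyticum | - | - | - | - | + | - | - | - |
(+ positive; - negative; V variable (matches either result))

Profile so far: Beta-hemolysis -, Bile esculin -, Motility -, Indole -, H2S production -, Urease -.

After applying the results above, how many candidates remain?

4

Indole -: all 10 remaining candidates are consistent.
Bile esculin -: excludes Listeria monocytogenes — 9 left.
Motility -: excludes Bacillus cereus, Bacillus subtilis — 7 left.
Urease -: excludes Nocardia asteroides — 6 left.
H2S production -: excludes Erysipelothrix rhusiopathiae — 5 left.
Beta-hemolysis -: excludes Arcanobacterium haemolyticum — 4 left.
Still consistent: Bacillus anthracis, Corynebacterium diphtheriae, Corynebacterium jeikeium, Lactobacillus acidophilus.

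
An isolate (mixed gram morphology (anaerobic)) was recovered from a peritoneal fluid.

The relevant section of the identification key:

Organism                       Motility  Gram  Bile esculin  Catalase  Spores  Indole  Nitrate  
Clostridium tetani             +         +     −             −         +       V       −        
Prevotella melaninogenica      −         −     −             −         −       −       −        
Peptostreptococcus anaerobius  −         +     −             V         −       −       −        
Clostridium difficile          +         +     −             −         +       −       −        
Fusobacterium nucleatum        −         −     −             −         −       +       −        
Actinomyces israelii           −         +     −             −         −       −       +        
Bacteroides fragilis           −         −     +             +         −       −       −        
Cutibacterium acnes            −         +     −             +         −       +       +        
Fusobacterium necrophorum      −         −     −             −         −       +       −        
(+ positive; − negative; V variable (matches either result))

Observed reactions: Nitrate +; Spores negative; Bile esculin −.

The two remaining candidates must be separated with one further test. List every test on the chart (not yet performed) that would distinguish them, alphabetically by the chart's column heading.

Nitrate +: excludes 7 organisms — 2 left.
Spores −: all 2 remaining candidates are consistent.
Bile esculin −: all 2 remaining candidates are consistent.
Two candidates remain: Actinomyces israelii and Cutibacterium acnes.
  Motility: − vs − — same for both, does not separate.
  Gram: + vs + — same for both, does not separate.
  Catalase: Actinomyces israelii −, Cutibacterium acnes + — discriminates.
  Indole: Actinomyces israelii −, Cutibacterium acnes + — discriminates.

Catalase, Indole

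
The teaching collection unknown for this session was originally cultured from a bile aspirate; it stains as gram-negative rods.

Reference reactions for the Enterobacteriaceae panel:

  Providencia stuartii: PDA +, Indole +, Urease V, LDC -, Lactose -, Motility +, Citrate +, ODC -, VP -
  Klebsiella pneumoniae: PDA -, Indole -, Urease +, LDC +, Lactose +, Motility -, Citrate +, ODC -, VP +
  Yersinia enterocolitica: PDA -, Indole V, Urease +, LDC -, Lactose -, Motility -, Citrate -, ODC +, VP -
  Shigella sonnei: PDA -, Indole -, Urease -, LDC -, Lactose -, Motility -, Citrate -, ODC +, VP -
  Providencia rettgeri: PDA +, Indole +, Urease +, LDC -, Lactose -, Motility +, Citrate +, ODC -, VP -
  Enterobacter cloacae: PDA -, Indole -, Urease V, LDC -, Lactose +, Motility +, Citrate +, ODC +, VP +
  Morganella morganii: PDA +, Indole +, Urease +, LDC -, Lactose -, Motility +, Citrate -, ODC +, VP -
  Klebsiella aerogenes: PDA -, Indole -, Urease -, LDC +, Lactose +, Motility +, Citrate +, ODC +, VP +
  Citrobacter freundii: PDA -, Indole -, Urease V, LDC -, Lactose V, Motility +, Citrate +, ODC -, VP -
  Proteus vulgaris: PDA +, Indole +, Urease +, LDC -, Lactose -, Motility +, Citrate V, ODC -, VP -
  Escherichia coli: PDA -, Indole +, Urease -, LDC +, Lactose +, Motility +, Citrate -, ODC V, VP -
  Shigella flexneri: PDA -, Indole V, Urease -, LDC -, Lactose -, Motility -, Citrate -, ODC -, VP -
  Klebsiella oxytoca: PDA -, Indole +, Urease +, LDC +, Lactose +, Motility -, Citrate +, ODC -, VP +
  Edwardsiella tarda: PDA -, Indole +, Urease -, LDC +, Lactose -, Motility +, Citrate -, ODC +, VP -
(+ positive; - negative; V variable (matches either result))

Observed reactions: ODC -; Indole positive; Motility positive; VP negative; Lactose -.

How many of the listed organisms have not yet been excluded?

ODC -: excludes 6 organisms — 8 left.
VP -: excludes Klebsiella pneumoniae, Klebsiella oxytoca — 6 left.
Motility +: excludes Shigella flexneri — 5 left.
Indole +: excludes Citrobacter freundii — 4 left.
Lactose -: excludes Escherichia coli — 3 left.
Still consistent: Proteus vulgaris, Providencia rettgeri, Providencia stuartii.

3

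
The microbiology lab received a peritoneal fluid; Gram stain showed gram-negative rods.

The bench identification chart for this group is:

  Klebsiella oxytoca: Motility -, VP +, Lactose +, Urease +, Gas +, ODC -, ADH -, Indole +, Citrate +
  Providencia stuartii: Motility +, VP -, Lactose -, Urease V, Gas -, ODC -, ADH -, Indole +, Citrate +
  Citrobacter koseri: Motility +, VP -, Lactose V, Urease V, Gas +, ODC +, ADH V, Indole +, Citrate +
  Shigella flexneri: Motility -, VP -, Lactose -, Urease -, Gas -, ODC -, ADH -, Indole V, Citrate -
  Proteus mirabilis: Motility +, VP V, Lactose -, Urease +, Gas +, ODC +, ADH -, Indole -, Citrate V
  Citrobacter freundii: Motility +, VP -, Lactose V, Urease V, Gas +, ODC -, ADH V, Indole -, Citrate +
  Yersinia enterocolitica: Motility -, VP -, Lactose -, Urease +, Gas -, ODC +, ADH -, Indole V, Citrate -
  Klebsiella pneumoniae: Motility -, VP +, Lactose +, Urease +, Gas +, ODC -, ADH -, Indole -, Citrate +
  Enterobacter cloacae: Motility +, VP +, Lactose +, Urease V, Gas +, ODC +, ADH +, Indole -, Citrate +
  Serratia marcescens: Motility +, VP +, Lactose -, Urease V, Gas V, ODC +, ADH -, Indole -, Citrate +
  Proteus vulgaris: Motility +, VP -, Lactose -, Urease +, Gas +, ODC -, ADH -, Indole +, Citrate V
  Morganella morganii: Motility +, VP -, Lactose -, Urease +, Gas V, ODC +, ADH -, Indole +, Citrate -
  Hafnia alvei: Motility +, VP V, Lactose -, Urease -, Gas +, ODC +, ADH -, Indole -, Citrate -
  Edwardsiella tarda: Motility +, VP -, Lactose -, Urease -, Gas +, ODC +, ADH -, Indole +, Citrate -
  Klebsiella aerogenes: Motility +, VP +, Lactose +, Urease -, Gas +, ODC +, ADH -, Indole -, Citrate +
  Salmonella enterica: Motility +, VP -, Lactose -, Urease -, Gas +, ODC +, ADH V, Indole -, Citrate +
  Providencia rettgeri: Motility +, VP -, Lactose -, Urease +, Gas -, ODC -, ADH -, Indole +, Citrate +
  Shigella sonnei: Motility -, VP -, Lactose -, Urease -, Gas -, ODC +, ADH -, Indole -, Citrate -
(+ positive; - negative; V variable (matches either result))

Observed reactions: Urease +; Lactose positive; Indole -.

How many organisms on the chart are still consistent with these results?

Lactose +: excludes 12 organisms — 6 left.
Indole -: excludes Klebsiella oxytoca, Citrobacter koseri — 4 left.
Urease +: excludes Klebsiella aerogenes — 3 left.
Still consistent: Citrobacter freundii, Enterobacter cloacae, Klebsiella pneumoniae.

3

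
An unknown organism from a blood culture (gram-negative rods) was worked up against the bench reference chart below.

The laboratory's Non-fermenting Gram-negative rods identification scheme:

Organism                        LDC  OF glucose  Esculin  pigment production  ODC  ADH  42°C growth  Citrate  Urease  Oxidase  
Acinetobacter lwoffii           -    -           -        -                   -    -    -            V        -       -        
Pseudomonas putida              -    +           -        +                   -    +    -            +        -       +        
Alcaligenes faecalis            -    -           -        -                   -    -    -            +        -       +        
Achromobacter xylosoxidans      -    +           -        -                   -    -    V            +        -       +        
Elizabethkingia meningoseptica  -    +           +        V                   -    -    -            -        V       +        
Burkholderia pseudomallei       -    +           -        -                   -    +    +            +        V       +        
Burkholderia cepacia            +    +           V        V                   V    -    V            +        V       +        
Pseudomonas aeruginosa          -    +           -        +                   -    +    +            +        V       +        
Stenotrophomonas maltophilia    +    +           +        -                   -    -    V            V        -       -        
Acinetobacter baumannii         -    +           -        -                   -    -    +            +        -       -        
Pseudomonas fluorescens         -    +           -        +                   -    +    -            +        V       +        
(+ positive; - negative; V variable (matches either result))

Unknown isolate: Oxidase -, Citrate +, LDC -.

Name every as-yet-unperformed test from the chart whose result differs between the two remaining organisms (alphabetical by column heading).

42°C growth, OF glucose

Oxidase -: excludes 8 organisms — 3 left.
Citrate +: all 3 remaining candidates are consistent.
LDC -: excludes Stenotrophomonas maltophilia — 2 left.
Two candidates remain: Acinetobacter baumannii and Acinetobacter lwoffii.
  OF glucose: Acinetobacter baumannii +, Acinetobacter lwoffii - — discriminates.
  Esculin: - vs - — same for both, does not separate.
  pigment production: - vs - — same for both, does not separate.
  ODC: - vs - — same for both, does not separate.
  ADH: - vs - — same for both, does not separate.
  42°C growth: Acinetobacter baumannii +, Acinetobacter lwoffii - — discriminates.
  Urease: - vs - — same for both, does not separate.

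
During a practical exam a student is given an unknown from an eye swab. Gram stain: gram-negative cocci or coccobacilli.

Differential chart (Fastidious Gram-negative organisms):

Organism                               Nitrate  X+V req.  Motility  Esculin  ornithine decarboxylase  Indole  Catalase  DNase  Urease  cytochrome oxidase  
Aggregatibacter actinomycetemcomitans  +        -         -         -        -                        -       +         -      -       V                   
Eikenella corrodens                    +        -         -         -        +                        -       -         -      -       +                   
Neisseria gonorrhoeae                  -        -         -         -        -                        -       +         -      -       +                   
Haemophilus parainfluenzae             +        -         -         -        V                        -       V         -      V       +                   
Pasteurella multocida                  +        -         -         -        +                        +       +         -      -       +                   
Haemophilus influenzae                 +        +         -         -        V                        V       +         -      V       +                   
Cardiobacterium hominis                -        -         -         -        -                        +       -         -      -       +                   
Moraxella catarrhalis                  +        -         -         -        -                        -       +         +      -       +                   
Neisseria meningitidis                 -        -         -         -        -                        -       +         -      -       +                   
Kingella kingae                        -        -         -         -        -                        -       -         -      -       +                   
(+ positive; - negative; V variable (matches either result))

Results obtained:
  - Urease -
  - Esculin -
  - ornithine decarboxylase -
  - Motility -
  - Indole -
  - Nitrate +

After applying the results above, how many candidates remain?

4

Indole -: excludes Pasteurella multocida, Cardiobacterium hominis — 8 left.
Esculin -: all 8 remaining candidates are consistent.
Urease -: all 8 remaining candidates are consistent.
Motility -: all 8 remaining candidates are consistent.
ornithine decarboxylase -: excludes Eikenella corrodens — 7 left.
Nitrate +: excludes Neisseria gonorrhoeae, Neisseria meningitidis, Kingella kingae — 4 left.
Still consistent: Aggregatibacter actinomycetemcomitans, Haemophilus influenzae, Haemophilus parainfluenzae, Moraxella catarrhalis.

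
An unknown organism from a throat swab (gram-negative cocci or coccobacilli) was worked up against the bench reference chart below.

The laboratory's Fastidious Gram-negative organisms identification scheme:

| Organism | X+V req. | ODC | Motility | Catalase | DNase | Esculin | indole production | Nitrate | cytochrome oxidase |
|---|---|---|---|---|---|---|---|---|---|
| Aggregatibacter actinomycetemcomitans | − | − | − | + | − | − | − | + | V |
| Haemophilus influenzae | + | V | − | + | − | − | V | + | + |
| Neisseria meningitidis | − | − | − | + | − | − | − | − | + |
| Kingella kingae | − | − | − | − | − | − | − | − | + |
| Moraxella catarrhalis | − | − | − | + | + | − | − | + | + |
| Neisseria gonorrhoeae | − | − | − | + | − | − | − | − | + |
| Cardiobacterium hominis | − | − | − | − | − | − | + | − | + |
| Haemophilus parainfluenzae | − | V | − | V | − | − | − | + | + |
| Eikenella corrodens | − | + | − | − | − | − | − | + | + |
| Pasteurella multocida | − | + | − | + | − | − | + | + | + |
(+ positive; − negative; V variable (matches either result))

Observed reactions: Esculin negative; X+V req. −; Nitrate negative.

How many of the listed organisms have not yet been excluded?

4

Esculin −: all 10 remaining candidates are consistent.
Nitrate −: excludes 6 organisms — 4 left.
X+V req. −: all 4 remaining candidates are consistent.
Still consistent: Cardiobacterium hominis, Kingella kingae, Neisseria gonorrhoeae, Neisseria meningitidis.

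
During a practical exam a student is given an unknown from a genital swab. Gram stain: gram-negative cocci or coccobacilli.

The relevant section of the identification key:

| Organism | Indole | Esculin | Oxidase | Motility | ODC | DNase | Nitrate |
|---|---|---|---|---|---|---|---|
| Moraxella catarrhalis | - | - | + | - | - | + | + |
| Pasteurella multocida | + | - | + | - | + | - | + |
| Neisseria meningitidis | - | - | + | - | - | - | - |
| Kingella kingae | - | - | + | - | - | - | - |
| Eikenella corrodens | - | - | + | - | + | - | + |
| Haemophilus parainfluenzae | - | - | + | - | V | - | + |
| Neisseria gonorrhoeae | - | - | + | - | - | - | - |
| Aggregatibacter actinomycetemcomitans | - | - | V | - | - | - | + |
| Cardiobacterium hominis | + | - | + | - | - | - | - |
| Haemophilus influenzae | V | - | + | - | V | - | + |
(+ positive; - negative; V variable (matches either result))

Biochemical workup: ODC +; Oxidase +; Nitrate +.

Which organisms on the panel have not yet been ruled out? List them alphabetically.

Eikenella corrodens, Haemophilus influenzae, Haemophilus parainfluenzae, Pasteurella multocida

Oxidase +: all 10 remaining candidates are consistent.
Nitrate +: excludes Neisseria meningitidis, Kingella kingae, Neisseria gonorrhoeae, Cardiobacterium hominis — 6 left.
ODC +: excludes Moraxella catarrhalis, Aggregatibacter actinomycetemcomitans — 4 left.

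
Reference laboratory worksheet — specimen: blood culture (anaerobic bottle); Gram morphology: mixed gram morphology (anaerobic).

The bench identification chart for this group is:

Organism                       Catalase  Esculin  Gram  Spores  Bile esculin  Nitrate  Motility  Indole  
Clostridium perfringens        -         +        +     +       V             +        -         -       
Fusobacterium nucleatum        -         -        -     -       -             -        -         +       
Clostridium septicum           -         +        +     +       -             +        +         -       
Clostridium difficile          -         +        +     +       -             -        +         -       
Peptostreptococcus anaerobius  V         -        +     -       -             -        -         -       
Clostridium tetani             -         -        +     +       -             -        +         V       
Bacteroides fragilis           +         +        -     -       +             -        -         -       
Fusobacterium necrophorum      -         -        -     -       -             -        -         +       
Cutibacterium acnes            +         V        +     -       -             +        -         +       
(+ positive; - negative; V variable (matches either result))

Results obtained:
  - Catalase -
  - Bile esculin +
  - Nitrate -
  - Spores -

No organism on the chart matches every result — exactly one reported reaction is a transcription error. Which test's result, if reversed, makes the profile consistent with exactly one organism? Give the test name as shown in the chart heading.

As reported, no row in the chart matches all 4 reactions.
Reversing Spores → still no organism matches.
Reversing Nitrate → still no organism matches.
Reversing Bile esculin → 3 organisms match (not unique).
Reversing Catalase (to +) → unique match: Bacteroides fragilis.

Catalase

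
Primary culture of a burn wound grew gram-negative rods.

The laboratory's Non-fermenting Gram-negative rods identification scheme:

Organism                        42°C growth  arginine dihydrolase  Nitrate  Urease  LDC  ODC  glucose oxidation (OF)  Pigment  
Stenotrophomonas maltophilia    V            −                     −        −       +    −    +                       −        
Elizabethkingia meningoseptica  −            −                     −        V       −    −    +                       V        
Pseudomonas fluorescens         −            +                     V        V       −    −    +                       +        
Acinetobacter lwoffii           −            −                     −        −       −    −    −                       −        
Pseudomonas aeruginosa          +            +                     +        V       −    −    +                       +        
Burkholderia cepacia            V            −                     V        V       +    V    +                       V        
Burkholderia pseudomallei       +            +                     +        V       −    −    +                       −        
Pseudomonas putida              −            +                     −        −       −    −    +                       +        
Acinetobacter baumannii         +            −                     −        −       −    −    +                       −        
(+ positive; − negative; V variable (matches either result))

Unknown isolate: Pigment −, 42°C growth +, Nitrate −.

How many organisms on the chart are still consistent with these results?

42°C growth +: excludes Elizabethkingia meningoseptica, Pseudomonas fluorescens, Acinetobacter lwoffii, Pseudomonas putida — 5 left.
Pigment −: excludes Pseudomonas aeruginosa — 4 left.
Nitrate −: excludes Burkholderia pseudomallei — 3 left.
Still consistent: Acinetobacter baumannii, Burkholderia cepacia, Stenotrophomonas maltophilia.

3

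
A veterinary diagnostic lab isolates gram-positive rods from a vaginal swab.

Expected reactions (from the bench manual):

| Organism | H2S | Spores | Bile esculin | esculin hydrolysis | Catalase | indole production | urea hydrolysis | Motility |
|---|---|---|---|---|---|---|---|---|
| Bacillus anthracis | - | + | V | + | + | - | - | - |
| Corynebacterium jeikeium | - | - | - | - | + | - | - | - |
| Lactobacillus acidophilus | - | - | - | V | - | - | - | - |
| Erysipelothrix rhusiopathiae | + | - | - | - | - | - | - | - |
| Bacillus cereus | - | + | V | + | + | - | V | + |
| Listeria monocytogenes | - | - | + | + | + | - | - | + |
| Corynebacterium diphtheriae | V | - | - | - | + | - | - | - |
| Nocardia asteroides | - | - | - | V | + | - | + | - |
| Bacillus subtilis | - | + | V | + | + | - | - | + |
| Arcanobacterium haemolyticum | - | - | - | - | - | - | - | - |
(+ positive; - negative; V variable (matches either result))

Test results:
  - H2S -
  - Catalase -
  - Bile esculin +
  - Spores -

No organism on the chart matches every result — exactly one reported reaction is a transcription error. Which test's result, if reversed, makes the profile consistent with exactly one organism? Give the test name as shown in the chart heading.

As reported, no row in the chart matches all 4 reactions.
Reversing H2S → still no organism matches.
Reversing Bile esculin → 2 organisms match (not unique).
Reversing Catalase (to +) → unique match: Listeria monocytogenes.
Reversing Spores → still no organism matches.

Catalase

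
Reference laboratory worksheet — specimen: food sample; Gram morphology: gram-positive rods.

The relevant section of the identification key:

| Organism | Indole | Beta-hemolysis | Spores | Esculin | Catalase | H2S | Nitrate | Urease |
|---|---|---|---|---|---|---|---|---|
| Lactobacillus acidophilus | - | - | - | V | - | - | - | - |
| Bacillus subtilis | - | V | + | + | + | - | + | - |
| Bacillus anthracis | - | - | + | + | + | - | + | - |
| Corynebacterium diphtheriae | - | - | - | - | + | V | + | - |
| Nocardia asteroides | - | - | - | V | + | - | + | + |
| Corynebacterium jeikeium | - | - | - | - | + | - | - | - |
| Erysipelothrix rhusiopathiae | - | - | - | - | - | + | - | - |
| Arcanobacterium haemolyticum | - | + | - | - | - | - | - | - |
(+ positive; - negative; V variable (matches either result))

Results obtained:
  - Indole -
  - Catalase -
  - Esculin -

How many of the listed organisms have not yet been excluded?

3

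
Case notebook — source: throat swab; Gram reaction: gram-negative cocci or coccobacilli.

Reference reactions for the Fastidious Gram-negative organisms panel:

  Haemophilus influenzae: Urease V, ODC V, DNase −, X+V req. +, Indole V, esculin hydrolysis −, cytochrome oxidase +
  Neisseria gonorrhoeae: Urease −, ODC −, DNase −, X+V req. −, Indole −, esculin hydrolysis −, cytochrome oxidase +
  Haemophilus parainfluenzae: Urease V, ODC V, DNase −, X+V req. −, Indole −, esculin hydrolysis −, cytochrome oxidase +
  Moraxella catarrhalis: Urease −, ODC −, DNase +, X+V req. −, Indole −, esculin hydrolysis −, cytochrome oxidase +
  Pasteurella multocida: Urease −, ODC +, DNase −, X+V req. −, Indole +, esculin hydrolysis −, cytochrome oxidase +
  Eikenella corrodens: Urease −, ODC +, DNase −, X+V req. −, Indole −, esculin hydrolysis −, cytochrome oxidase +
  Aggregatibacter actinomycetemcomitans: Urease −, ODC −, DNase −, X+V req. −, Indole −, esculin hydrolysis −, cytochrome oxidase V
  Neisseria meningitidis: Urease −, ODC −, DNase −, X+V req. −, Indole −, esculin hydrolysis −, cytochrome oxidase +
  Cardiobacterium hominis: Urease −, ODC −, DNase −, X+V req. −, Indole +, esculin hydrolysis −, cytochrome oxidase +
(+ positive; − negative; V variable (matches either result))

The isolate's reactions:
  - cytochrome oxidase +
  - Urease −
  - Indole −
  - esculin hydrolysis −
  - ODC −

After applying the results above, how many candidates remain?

6

cytochrome oxidase +: all 9 remaining candidates are consistent.
esculin hydrolysis −: all 9 remaining candidates are consistent.
ODC −: excludes Pasteurella multocida, Eikenella corrodens — 7 left.
Urease −: all 7 remaining candidates are consistent.
Indole −: excludes Cardiobacterium hominis — 6 left.
Still consistent: Aggregatibacter actinomycetemcomitans, Haemophilus influenzae, Haemophilus parainfluenzae, Moraxella catarrhalis, Neisseria gonorrhoeae, Neisseria meningitidis.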